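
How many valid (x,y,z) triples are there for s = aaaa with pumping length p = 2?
3

For s = 'aaaa' with pumping length p = 2:

Constraints: |xy| ≤ 2, |y| > 0

Valid decompositions (|xy| ≤ p, |y| ≥ 1):
  • x='', y='a', z='aaa'
  • x='a', y='a', z='aa'
  • x='', y='aa', z='aa'

Total count: 3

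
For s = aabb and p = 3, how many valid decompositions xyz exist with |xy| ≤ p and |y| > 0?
6

For s = 'aabb' with pumping length p = 3:

Constraints: |xy| ≤ 3, |y| > 0

Valid decompositions (|xy| ≤ p, |y| ≥ 1):
  • x='', y='a', z='abb'
  • x='a', y='a', z='bb'
  • x='', y='aa', z='bb'
  • x='aa', y='b', z='b'
  • x='a', y='ab', z='b'
  • x='', y='aab', z='b'

Total count: 6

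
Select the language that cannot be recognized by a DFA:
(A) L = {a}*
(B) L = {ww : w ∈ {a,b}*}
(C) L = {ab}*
(B) {ww : w ∈ {a,b}*}

(B) L = {ww : w ∈ {a,b}*} is NOT regular.

The pumping lemma can be used to prove this:
After pumping, the two halves no longer match

The other languages are regular because they can be recognized by finite automata.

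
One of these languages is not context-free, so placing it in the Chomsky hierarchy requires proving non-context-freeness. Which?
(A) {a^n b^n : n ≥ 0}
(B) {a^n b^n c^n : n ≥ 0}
(B) {a^n b^n c^n : n ≥ 0}

(B) {a^n b^n c^n : n ≥ 0} requires the CFL pumping lemma.

- {a^n b^n : n ≥ 0} is context-free (but not regular)
  • Can be shown non-regular with the regular pumping lemma
  • After pumping, the number of a's and b's become unequal

- {a^n b^n c^n : n ≥ 0} is NOT context-free
  • Requires the CFL pumping lemma to prove
  • Cannot maintain three equal counts simultaneously

The CFL pumping lemma is "stronger" in that it can prove non-membership
in the larger class of context-free languages.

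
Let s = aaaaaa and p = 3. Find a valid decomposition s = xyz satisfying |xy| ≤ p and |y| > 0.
x = '', y = 'a', z = 'aaaaa'

For s = aaaaaa and p = 3, one valid decomposition is:
- x = '' (length 0)
- y = 'a' (length 1)
- z = 'aaaaa' (length 5)

Verification:
- xyz = '' + 'a' + 'aaaaa' = aaaaaa ✓
- |xy| = 1 ≤ 3 ✓
- |y| = 1 > 0 ✓

All pumping lemma constraints are satisfied.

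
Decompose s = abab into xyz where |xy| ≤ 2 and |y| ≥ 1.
x = 'a', y = 'b', z = 'ab'

For s = abab and p = 2, one valid decomposition is:
- x = 'a' (length 1)
- y = 'b' (length 1)
- z = 'ab' (length 2)

Verification:
- xyz = 'a' + 'b' + 'ab' = abab ✓
- |xy| = 2 ≤ 2 ✓
- |y| = 1 > 0 ✓

All pumping lemma constraints are satisfied.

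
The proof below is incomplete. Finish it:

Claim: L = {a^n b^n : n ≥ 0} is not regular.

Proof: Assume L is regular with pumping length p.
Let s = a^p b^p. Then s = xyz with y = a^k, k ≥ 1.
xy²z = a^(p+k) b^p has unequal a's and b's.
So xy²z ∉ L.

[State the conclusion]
This contradicts the pumping lemma for regular languages,
which guarantees xy^i z ∈ L for all i ≥ 0.

Since our assumption that L is regular leads to a contradiction,
we conclude that L = {a^n b^n : n ≥ 0} is NOT regular. ∎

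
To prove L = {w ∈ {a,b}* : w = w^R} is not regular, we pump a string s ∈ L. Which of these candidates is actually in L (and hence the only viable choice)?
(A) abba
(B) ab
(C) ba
(A) abba

The pumping lemma is applied to a string s that lies in L, so first check membership of each option:
- (A) abba reversed is abba, the same string, so it is a palindrome and is in L ✓
- (B) ab reversed is ba ≠ ab, so it is not a palindrome and is not in L ✗
- (C) ba reversed is ab ≠ ba, so it is not a palindrome and is not in L ✗

Only (A) abba is in L, so it is the only candidate that could play the role of s.
(In a complete proof one picks s in terms of the pumping length p so that |s| ≥ p is guaranteed; a fixed string like abba illustrates the shape of such an s.)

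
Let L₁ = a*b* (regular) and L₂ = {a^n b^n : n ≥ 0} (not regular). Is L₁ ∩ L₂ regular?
No — L₁ ∩ L₂ is not regular.

Every string a^n b^n already lies in a*b*, so L₁ ∩ L₂ = {a^n b^n : n ≥ 0} = L₂ itself, which is the standard non-regular language (pump s = a^p b^p).

Note that the bare facts "L₁ regular, L₂ non-regular" do not settle the question by themselves: the closure of regular languages under ∪, ∩, complement and difference applies only when BOTH operands are regular. With a non-regular operand the result can come out regular or non-regular depending on the specific languages, so one has to work out L₁ ∩ L₂ for this particular pair, as above.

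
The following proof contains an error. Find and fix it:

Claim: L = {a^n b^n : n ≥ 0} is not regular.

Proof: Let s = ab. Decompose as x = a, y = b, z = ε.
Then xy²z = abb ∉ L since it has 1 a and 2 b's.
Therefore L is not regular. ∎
Error: The string s = ab might be shorter than the pumping length p.

Correction: Choose s = a^p b^p to ensure |s| ≥ p. Also, the decomposition is wrong: with |xy| ≤ p, y cannot include b's when s starts with p a's.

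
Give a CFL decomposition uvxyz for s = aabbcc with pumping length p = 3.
u='aa', v='b', x='b', y='c', z='c'

For s = aabbcc with pumping length p = 3:

One valid decomposition:
- u = 'aa'
- v = 'b'
- x = 'b'
- y = 'c'
- z = 'c'

Verification:
- uvxyz = 'aa' + 'b' + 'b' + 'c' + 'c' = aabbcc ✓
- |vxy| = |'bbc'| = 3 ≤ 3 ✓
- |vy| = |'bc'| = 2 > 0 ✓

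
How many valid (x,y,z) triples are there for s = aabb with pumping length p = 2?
3

For s = 'aabb' with pumping length p = 2:

Constraints: |xy| ≤ 2, |y| > 0

Valid decompositions (|xy| ≤ p, |y| ≥ 1):
  • x='', y='a', z='abb'
  • x='a', y='a', z='bb'
  • x='', y='aa', z='bb'

Total count: 3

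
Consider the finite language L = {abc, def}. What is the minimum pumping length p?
p = 4

For a finite language L, the pumping lemma holds vacuously if p > max|s| for s ∈ L.

The longest string in L = {abc, def} has length 3.
If p = 4, then no string s ∈ L has |s| ≥ p, so the condition is vacuously true.

The minimum pumping length is p = 4.

Why no smaller p works: for any p ≤ 3, the longest string s ∈ L has |s| = 3 ≥ p, so it would
have to be pumpable; but pumping up (i = 2, 3, ...) produces ever longer strings, which cannot all lie in the
finite language L. So the pumping property fails for every p ≤ 3.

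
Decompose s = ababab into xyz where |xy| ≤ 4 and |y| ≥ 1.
x = '', y = 'a', z = 'babab'

For s = ababab and p = 4, one valid decomposition is:
- x = '' (length 0)
- y = 'a' (length 1)
- z = 'babab' (length 5)

Verification:
- xyz = '' + 'a' + 'babab' = ababab ✓
- |xy| = 1 ≤ 4 ✓
- |y| = 1 > 0 ✓

All pumping lemma constraints are satisfied.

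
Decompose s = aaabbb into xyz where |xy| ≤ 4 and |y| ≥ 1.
x = '', y = 'aa', z = 'abbb'

For s = aaabbb and p = 4, one valid decomposition is:
- x = '' (length 0)
- y = 'aa' (length 2)
- z = 'abbb' (length 4)

Verification:
- xyz = '' + 'aa' + 'abbb' = aaabbb ✓
- |xy| = 2 ≤ 4 ✓
- |y| = 2 > 0 ✓

All pumping lemma constraints are satisfied.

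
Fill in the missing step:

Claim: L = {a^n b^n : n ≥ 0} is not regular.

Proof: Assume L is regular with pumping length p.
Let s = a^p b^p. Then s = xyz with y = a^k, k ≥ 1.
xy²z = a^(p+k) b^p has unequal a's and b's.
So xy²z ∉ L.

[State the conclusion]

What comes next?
This contradicts the pumping lemma for regular languages,
which guarantees xy^i z ∈ L for all i ≥ 0.

Since our assumption that L is regular leads to a contradiction,
we conclude that L = {a^n b^n : n ≥ 0} is NOT regular. ∎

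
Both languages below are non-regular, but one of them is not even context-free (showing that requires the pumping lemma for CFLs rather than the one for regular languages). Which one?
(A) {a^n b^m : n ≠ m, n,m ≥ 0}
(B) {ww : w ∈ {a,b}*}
(B) {ww : w ∈ {a,b}*}

(B) {ww : w ∈ {a,b}*} requires the CFL pumping lemma.

- {a^n b^m : n ≠ m, n,m ≥ 0} is context-free (but not regular)
  • Can be shown non-regular with the regular pumping lemma
  • After pumping a's, we can make n = m

- {ww : w ∈ {a,b}*} is NOT context-free
  • Requires the CFL pumping lemma to prove
  • Cannot verify equality of two arbitrary substrings

The CFL pumping lemma is "stronger" in that it can prove non-membership
in the larger class of context-free languages.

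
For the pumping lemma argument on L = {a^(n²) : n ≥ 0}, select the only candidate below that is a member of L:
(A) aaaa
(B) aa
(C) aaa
(A) aaaa

The pumping lemma is applied to a string s that lies in L, so first check membership of each option:
- (A) aaaa has length 4 = 2², a perfect square, so it is in L ✓
- (B) aa has length 2, strictly between 1² = 1 and 2² = 4, so it is not in L ✗
- (C) aaa has length 3, strictly between 1² = 1 and 2² = 4, so it is not in L ✗

Only (A) aaaa is in L, so it is the only candidate that could play the role of s.
(In a complete proof one picks s in terms of the pumping length p so that |s| ≥ p is guaranteed; a fixed string like aaaa illustrates the shape of such an s.)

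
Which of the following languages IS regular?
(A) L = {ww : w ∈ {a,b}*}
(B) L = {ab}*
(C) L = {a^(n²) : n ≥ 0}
(B) {ab}*

(B) L = {ab}* is regular.

This can be recognized by a finite automaton (DFA/NFA).
Regular expressions like {ab}* define regular languages.

The other choices are not regular:
- {ww : w ∈ {a,b}*}: After pumping, the two halves no longer match
- {a^(n²) : n ≥ 0}: After pumping, length is no longer a perfect square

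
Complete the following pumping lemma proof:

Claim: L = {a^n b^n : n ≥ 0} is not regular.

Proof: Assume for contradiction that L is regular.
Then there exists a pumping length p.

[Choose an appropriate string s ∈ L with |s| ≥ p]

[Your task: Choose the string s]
s = a^p b^p

This string is in L (has equal a's and b's) and has length 2p ≥ p.
Any decomposition xyz with |xy| ≤ p means y consists only of a's,
so pumping will unbalance the counts.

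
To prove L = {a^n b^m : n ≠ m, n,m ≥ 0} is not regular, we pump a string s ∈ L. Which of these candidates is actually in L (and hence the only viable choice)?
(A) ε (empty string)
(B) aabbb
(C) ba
(B) aabbb

The pumping lemma is applied to a string s that lies in L, so first check membership of each option:
- (A) ε = a^0 b^0 has n = m = 0, so it is not in L ✗
- (B) aabbb = a^2 b^3 with 2 ≠ 3, so it is in L ✓
- (C) ba has an a after a b, so it is not of the form a^n b^m and is not in L ✗

Only (B) aabbb is in L, so it is the only candidate that could play the role of s.
(In a complete proof one picks s in terms of the pumping length p so that |s| ≥ p is guaranteed; a fixed string like aabbb illustrates the shape of such an s.)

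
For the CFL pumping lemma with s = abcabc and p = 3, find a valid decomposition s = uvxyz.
u='ab', v='c', x='a', y='b', z='c'

For s = abcabc with pumping length p = 3:

One valid decomposition:
- u = 'ab'
- v = 'c'
- x = 'a'
- y = 'b'
- z = 'c'

Verification:
- uvxyz = 'ab' + 'c' + 'a' + 'b' + 'c' = abcabc ✓
- |vxy| = |'cab'| = 3 ≤ 3 ✓
- |vy| = |'cb'| = 2 > 0 ✓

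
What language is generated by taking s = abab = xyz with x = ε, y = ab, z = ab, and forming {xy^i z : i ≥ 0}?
{xy^i z : i ≥ 0} = {(ab)^(i+1) : i ≥ 0} = {ab, abab, ababab, ...}

With x = ε, y = ab, z = ab: Pumping 'ab' gives strings of alternating a's and b's.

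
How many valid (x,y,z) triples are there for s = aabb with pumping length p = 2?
3

For s = 'aabb' with pumping length p = 2:

Constraints: |xy| ≤ 2, |y| > 0

Valid decompositions (|xy| ≤ p, |y| ≥ 1):
  • x='', y='a', z='abb'
  • x='a', y='a', z='bb'
  • x='', y='aa', z='bb'

Total count: 3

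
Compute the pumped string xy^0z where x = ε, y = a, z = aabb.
aabb

Given x = '', y = 'a', z = 'aabb' and i = 0:

xy^0z = x + y·y·...·y (0 times) + z
       = '' + 'a'^0 + 'aabb'
       = '' + '' + 'aabb'
       = 'aabb'

The pumped string is 'aabb' with length 4.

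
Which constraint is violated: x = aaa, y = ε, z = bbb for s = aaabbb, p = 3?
Violated: |y| > 0

The decomposition x = aaa, y = ε, z = bbb for s = aaabbb with p = 3
violates the constraint: |y| > 0

|y| = 0, but the pumping lemma requires |y| > 0 (y must be non-empty).

Pumping lemma constraints:
1. xyz = s (decomposition is valid)
2. |xy| ≤ p
3. |y| > 0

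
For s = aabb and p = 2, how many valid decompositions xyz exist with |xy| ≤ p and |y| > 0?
3

For s = 'aabb' with pumping length p = 2:

Constraints: |xy| ≤ 2, |y| > 0

Valid decompositions (|xy| ≤ p, |y| ≥ 1):
  • x='', y='a', z='abb'
  • x='a', y='a', z='bb'
  • x='', y='aa', z='bb'

Total count: 3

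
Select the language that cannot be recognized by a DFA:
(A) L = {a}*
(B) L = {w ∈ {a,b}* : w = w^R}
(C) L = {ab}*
(B) {w ∈ {a,b}* : w = w^R}

(B) L = {w ∈ {a,b}* : w = w^R} is NOT regular.

The pumping lemma can be used to prove this:
After pumping, the string is no longer symmetric

The other languages are regular because they can be recognized by finite automata.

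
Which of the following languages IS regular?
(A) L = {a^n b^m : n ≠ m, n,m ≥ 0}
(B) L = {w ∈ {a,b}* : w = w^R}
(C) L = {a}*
(C) {a}*

(C) L = {a}* is regular.

This can be recognized by a finite automaton (DFA/NFA).
Regular expressions like {a}* define regular languages.

The other choices are not regular:
- {w ∈ {a,b}* : w = w^R}: After pumping, the string is no longer symmetric
- {a^n b^m : n ≠ m, n,m ≥ 0}: After pumping a's, we can make n = m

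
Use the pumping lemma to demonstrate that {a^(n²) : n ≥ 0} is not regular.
Assume for contradiction that L is regular, and let p ≥ 1 be the pumping length given by the pumping lemma.
Choose s = a^(p²). Then s ∈ L and |s| = p² ≥ p.
By the pumping lemma, s = xyz for some x, y, z with |xy| ≤ p, |y| ≥ 1, and xy^i z ∈ L for every i ≥ 0.
Here y = a^k for some k with 1 ≤ k ≤ |xy| ≤ p.

Take i = 2: |xy²z| = p² + k.
Now p² < p² + k ≤ p² + p < p² + 2p + 1 = (p + 1)².
So |xy²z| lies strictly between the consecutive squares p² and (p + 1)², hence is not a perfect square, and xy²z ∉ L.

This contradicts the pumping lemma, which requires xy^i z ∈ L for all i ≥ 0.
Hence L = {a^(n²) : n ≥ 0} is not regular. ∎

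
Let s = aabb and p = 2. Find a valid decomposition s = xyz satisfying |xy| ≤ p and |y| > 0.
x = '', y = 'a', z = 'abb'

For s = aabb and p = 2, one valid decomposition is:
- x = '' (length 0)
- y = 'a' (length 1)
- z = 'abb' (length 3)

Verification:
- xyz = '' + 'a' + 'abb' = aabb ✓
- |xy| = 1 ≤ 2 ✓
- |y| = 1 > 0 ✓

All pumping lemma constraints are satisfied.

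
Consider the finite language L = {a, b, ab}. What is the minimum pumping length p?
p = 3

For a finite language L, the pumping lemma holds vacuously if p > max|s| for s ∈ L.

The longest string in L = {a, b, ab} has length 2.
If p = 3, then no string s ∈ L has |s| ≥ p, so the condition is vacuously true.

The minimum pumping length is p = 3.

Why no smaller p works: for any p ≤ 2, the longest string s ∈ L has |s| = 2 ≥ p, so it would
have to be pumpable; but pumping up (i = 2, 3, ...) produces ever longer strings, which cannot all lie in the
finite language L. So the pumping property fails for every p ≤ 2.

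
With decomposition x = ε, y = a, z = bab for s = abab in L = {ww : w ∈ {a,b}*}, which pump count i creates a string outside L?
i = 3

xy³z = ε · aaa · bab = aaabab; aaabab has length 6; its halves are aaa and bab, which differ, so it is not in L.
(Other choices also work, e.g. i = 0, 2; only i = 1 is guaranteed to stay in L since xy¹z = s.)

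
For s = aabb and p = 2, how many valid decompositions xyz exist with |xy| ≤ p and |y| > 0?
3

For s = 'aabb' with pumping length p = 2:

Constraints: |xy| ≤ 2, |y| > 0

Valid decompositions (|xy| ≤ p, |y| ≥ 1):
  • x='', y='a', z='abb'
  • x='a', y='a', z='bb'
  • x='', y='aa', z='bb'

Total count: 3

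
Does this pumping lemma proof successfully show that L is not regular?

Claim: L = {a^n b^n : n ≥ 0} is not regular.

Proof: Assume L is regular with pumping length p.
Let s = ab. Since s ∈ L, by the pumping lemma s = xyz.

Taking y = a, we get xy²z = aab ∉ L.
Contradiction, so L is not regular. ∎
The proof is INCORRECT.

Error: The string s = ab may be shorter than p.
The pumping lemma only applies to strings with |s| ≥ p, and p is not under our control.
We must choose s in terms of p, e.g. s = a^p b^p, to ensure |s| ≥ p.
(The proof also fixes one particular y; a valid argument must handle every decomposition with |xy| ≤ p and |y| ≥ 1 — for s = a^p b^p this forces y = a^k, and then xy²z = a^(p+k) b^p ∉ L.)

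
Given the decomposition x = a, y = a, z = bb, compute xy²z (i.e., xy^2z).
aaabb

Given x = 'a', y = 'a', z = 'bb' and i = 2:

xy^2z = x + y·y·...·y (2 times) + z
       = 'a' + 'a'^2 + 'bb'
       = 'a' + 'aa' + 'bb'
       = 'aaabb'

The pumped string is 'aaabb' with length 5.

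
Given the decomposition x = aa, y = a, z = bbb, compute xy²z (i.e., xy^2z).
aaaabbb

Given x = 'aa', y = 'a', z = 'bbb' and i = 2:

xy^2z = x + y·y·...·y (2 times) + z
       = 'aa' + 'a'^2 + 'bbb'
       = 'aa' + 'aa' + 'bbb'
       = 'aaaabbb'

The pumped string is 'aaaabbb' with length 7.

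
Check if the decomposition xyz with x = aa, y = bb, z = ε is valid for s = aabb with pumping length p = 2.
Violated: |xy| ≤ p

The decomposition x = aa, y = bb, z = ε for s = aabb with p = 2
violates the constraint: |xy| ≤ p

|xy| = |aabb| = 4 > 2 = p. The decomposition puts too many characters in xy.

Pumping lemma constraints:
1. xyz = s (decomposition is valid)
2. |xy| ≤ p
3. |y| > 0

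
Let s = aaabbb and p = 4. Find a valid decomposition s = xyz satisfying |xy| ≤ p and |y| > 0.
x = '', y = 'a', z = 'aabbb'

For s = aaabbb and p = 4, one valid decomposition is:
- x = '' (length 0)
- y = 'a' (length 1)
- z = 'aabbb' (length 5)

Verification:
- xyz = '' + 'a' + 'aabbb' = aaabbb ✓
- |xy| = 1 ≤ 4 ✓
- |y| = 1 > 0 ✓

All pumping lemma constraints are satisfied.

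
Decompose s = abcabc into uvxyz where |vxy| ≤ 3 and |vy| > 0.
u='ab', v='c', x='a', y='b', z='c'

For s = abcabc with pumping length p = 3:

One valid decomposition:
- u = 'ab'
- v = 'c'
- x = 'a'
- y = 'b'
- z = 'c'

Verification:
- uvxyz = 'ab' + 'c' + 'a' + 'b' + 'c' = abcabc ✓
- |vxy| = |'cab'| = 3 ≤ 3 ✓
- |vy| = |'cb'| = 2 > 0 ✓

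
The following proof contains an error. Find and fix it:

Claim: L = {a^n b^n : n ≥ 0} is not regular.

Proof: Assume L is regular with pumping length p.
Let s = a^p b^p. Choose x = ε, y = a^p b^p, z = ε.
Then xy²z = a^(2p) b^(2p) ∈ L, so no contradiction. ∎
Error: The decomposition violates |xy| ≤ p. With y = a^p b^p, |xy| = |y| = 2p > p. (The proof also miscomputes xy²z, which would be a^p b^p a^p b^p rather than a^(2p) b^(2p), and it wrongly treats one harmless decomposition as settling the matter — the prover does not get to choose the decomposition.)

Correction: The pumping lemma requires |xy| ≤ p, and the argument must handle every decomposition satisfying |xy| ≤ p, |y| ≥ 1. Since s starts with p a's, any such y consists only of a's, say y = a^k with k ≥ 1. Then xy²z = a^(p+k) b^p has unequal numbers of a's and b's, so xy²z ∉ L — the required contradiction.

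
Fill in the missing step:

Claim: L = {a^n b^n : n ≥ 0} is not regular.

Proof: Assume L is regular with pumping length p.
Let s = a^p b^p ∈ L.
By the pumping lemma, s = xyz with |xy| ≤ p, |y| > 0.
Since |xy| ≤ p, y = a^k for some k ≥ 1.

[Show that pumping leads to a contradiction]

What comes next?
Consider xy²z = a^(p+k) b^p.

Since k ≥ 1, we have p + k > p.
So xy²z has more a's than b's: (p+k) a's vs p b's.
This means xy²z ∉ L because a^n b^n requires equal counts.

This contradicts the pumping lemma which states xy²z ∈ L.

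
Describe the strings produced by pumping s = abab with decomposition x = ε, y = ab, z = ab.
{xy^i z : i ≥ 0} = {(ab)^(i+1) : i ≥ 0} = {ab, abab, ababab, ...}

With x = ε, y = ab, z = ab: Pumping 'ab' gives strings of alternating a's and b's.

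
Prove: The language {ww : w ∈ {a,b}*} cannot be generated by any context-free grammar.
Assume for contradiction that L is context-free, and let p ≥ 1 be the pumping length given by the pumping lemma for CFLs.
Choose s = a^p b^p a^p b^p. Then s ∈ L (take w = a^p b^p) and |s| = 4p ≥ p.
By the CFL pumping lemma, s = uvxyz for some u, v, x, y, z with |vxy| ≤ p, |vy| ≥ 1, and uv^i xy^i z ∈ L for every i ≥ 0.

Write s as four blocks A₁ B₁ A₂ B₂ with A₁ = A₂ = a^p and B₁ = B₂ = b^p. Since |vxy| ≤ p, the window vxy lies inside at most two adjacent blocks. Take i = 0 and let t = uxz, so |t| = 4p − |vy| with 1 ≤ |vy| ≤ p. If |t| is odd, t ∉ L immediately, so assume |vy| is even (hence |vy| ≥ 2) and |t|/2 = 2p − |vy|/2, which satisfies p ≤ |t|/2 ≤ 2p − 1.

Case 1 (vxy inside A₁B₁): t = a^(p−j) b^(p−l) a^p b^p with j + l = |vy|. The second half of t has length < 2p, so it is a suffix of the trailing a^p b^p and ends in b; the first half is a^(p−j) b^(p−l) a^((j+l)/2), which ends in a because (j+l)/2 ≥ 1. The halves differ, so t ∉ L.

Case 2 (vxy inside B₁A₂, straddling the middle): t = a^p b^(p−j) a^(p−l) b^p with j + l = |vy|. If t = ww, then w is a prefix of t of length ≥ p, so w begins with a^p; and w is a suffix of t of length ≥ p, so w ends with b^p. That forces |w| ≥ 2p, contradicting |w| = |t|/2 ≤ 2p − 1. So t ∉ L.

Case 3 (vxy inside A₂B₂): t = a^p b^p a^(p−j) b^(p−l) with j + l = |vy|. The first half of t is a prefix of a^p b^p, so it begins with a; the second half is b^((j+l)/2) a^(p−j) b^(p−l), which begins with b. The halves differ, so t ∉ L.

In every case uv⁰xy⁰z = uxz ∉ L.

This contradicts the CFL pumping lemma, which requires uv^i xy^i z ∈ L for all i ≥ 0.
Hence L = {ww : w ∈ {a,b}*} is not context-free. ∎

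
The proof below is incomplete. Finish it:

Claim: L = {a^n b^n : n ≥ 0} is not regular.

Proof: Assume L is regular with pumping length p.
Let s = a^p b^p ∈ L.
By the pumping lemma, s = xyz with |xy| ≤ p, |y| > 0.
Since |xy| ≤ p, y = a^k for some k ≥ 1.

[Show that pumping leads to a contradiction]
Consider xy²z = a^(p+k) b^p.

Since k ≥ 1, we have p + k > p.
So xy²z has more a's than b's: (p+k) a's vs p b's.
This means xy²z ∉ L because a^n b^n requires equal counts.

This contradicts the pumping lemma which states xy²z ∈ L.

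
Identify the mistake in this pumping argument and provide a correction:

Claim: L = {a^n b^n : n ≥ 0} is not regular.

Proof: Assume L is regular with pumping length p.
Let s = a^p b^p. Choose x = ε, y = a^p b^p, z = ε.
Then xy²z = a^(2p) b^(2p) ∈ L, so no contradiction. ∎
Error: The decomposition violates |xy| ≤ p. With y = a^p b^p, |xy| = |y| = 2p > p. (The proof also miscomputes xy²z, which would be a^p b^p a^p b^p rather than a^(2p) b^(2p), and it wrongly treats one harmless decomposition as settling the matter — the prover does not get to choose the decomposition.)

Correction: The pumping lemma requires |xy| ≤ p, and the argument must handle every decomposition satisfying |xy| ≤ p, |y| ≥ 1. Since s starts with p a's, any such y consists only of a's, say y = a^k with k ≥ 1. Then xy²z = a^(p+k) b^p has unequal numbers of a's and b's, so xy²z ∉ L — the required contradiction.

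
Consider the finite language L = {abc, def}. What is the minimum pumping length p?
p = 4

For a finite language L, the pumping lemma holds vacuously if p > max|s| for s ∈ L.

The longest string in L = {abc, def} has length 3.
If p = 4, then no string s ∈ L has |s| ≥ p, so the condition is vacuously true.

The minimum pumping length is p = 4.

Why no smaller p works: for any p ≤ 3, the longest string s ∈ L has |s| = 3 ≥ p, so it would
have to be pumpable; but pumping up (i = 2, 3, ...) produces ever longer strings, which cannot all lie in the
finite language L. So the pumping property fails for every p ≤ 3.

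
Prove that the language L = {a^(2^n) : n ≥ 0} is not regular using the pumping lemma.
Assume for contradiction that L is regular, and let p ≥ 1 be the pumping length given by the pumping lemma.
Choose s = a^(2^p). Then s ∈ L and |s| = 2^p ≥ p.
By the pumping lemma, s = xyz for some x, y, z with |xy| ≤ p, |y| ≥ 1, and xy^i z ∈ L for every i ≥ 0.
Here y = a^k for some k with 1 ≤ k ≤ |xy| ≤ p, and p < 2^p.

Take i = 2: |xy²z| = 2^p + k.
Now 2^p < 2^p + k ≤ 2^p + p < 2^p + 2^p = 2^(p+1).
So |xy²z| lies strictly between the consecutive powers of two 2^p and 2^(p+1), hence is not a power of 2, and xy²z ∉ L.

This contradicts the pumping lemma, which requires xy^i z ∈ L for all i ≥ 0.
Hence L = {a^(2^n) : n ≥ 0} is not regular. ∎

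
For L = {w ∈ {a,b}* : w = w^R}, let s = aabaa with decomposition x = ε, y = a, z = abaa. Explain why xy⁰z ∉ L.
xy⁰z = abaa ∉ L

Pumping with i = 0 replaces y = a by y⁰ = ε:
- Original: s = xyz = aabaa; aabaa reversed is aabaa, the same string, so it is a palindrome and is in L
- Pumped: xy⁰z = ε · ε · abaa = abaa
- abaa reversed is aaba ≠ abaa, so it is not a palindrome and is not in L

The pumping lemma would require xy⁰z ∈ L, so this decomposition yields a contradiction.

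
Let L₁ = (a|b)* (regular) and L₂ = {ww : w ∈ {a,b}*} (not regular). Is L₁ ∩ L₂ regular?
No — L₁ ∩ L₂ is not regular.

(a|b)* is all strings over {a,b}, so L₁ ∩ L₂ = {ww : w ∈ {a,b}*} = L₂ itself, which is not regular (pump s = a^p b a^p b).

Note that the bare facts "L₁ regular, L₂ non-regular" do not settle the question by themselves: the closure of regular languages under ∪, ∩, complement and difference applies only when BOTH operands are regular. With a non-regular operand the result can come out regular or non-regular depending on the specific languages, so one has to work out L₁ ∩ L₂ for this particular pair, as above.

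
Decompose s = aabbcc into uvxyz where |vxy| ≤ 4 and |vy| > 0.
u='a', v='a', x='bb', y='c', z='c'

For s = aabbcc with pumping length p = 4:

One valid decomposition:
- u = 'a'
- v = 'a'
- x = 'bb'
- y = 'c'
- z = 'c'

Verification:
- uvxyz = 'a' + 'a' + 'bb' + 'c' + 'c' = aabbcc ✓
- |vxy| = |'abbc'| = 4 ≤ 4 ✓
- |vy| = |'ac'| = 2 > 0 ✓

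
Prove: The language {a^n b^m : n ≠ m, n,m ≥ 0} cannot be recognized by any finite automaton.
Assume for contradiction that L is regular, and let p ≥ 1 be the pumping length given by the pumping lemma.
Choose s = a^p b^(p + p!). Then s ∈ L because p ≠ p + p! (as p! ≥ 1), and |s| ≥ p.
By the pumping lemma, s = xyz for some x, y, z with |xy| ≤ p, |y| ≥ 1, and xy^i z ∈ L for every i ≥ 0.
Since |xy| ≤ p and the first p symbols of s are all a's, y = a^k for some k with 1 ≤ k ≤ p.
For every i ≥ 0, xy^i z = a^(p + (i − 1)k) b^(p + p!).

Because 1 ≤ k ≤ p, k divides p!. Let t = p!/k (a positive integer) and take i = t + 1.
Then the number of a's is p + tk = p + p!, which equals the number of b's.
So xy^(t+1) z = a^(p + p!) b^(p + p!) has equally many a's and b's and is NOT in L.

This contradicts the pumping lemma, which requires xy^i z ∈ L for all i ≥ 0.
Hence L = {a^n b^m : n ≠ m, n,m ≥ 0} is not regular. ∎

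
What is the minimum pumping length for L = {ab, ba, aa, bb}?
p = 3

For a finite language L, the pumping lemma holds vacuously if p > max|s| for s ∈ L.

The longest string in L = {ab, ba, aa, bb} has length 2.
If p = 3, then no string s ∈ L has |s| ≥ p, so the condition is vacuously true.

The minimum pumping length is p = 3.

Why no smaller p works: for any p ≤ 2, the longest string s ∈ L has |s| = 2 ≥ p, so it would
have to be pumpable; but pumping up (i = 2, 3, ...) produces ever longer strings, which cannot all lie in the
finite language L. So the pumping property fails for every p ≤ 2.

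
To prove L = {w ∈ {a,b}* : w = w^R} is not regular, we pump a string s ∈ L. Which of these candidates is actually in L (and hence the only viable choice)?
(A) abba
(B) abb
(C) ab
(A) abba

The pumping lemma is applied to a string s that lies in L, so first check membership of each option:
- (A) abba reversed is abba, the same string, so it is a palindrome and is in L ✓
- (B) abb reversed is bba ≠ abb, so it is not a palindrome and is not in L ✗
- (C) ab reversed is ba ≠ ab, so it is not a palindrome and is not in L ✗

Only (A) abba is in L, so it is the only candidate that could play the role of s.
(In a complete proof one picks s in terms of the pumping length p so that |s| ≥ p is guaranteed; a fixed string like abba illustrates the shape of such an s.)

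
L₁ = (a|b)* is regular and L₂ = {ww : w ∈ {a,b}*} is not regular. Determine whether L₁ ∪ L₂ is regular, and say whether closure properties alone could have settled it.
Yes — L₁ ∪ L₂ is regular.

{ww} ⊆ (a|b)*, so L₁ ∪ L₂ = (a|b)*, which is regular.

Note that the bare facts "L₁ regular, L₂ non-regular" do not settle the question by themselves: the closure of regular languages under ∪, ∩, complement and difference applies only when BOTH operands are regular. With a non-regular operand the result can come out regular or non-regular depending on the specific languages, so one has to work out L₁ ∪ L₂ for this particular pair, as above.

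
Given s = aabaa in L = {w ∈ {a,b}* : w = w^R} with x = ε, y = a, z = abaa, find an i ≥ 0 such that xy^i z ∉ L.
i = 2

xy²z = ε · aa · abaa = aaabaa; aaabaa reversed is aabaaa ≠ aaabaa, so it is not a palindrome and is not in L.
(Other choices also work, e.g. i = 0, 3; only i = 1 is guaranteed to stay in L since xy¹z = s.)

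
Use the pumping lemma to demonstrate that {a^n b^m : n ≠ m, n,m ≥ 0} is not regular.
Assume for contradiction that L is regular, and let p ≥ 1 be the pumping length given by the pumping lemma.
Choose s = a^p b^(p + p!). Then s ∈ L because p ≠ p + p! (as p! ≥ 1), and |s| ≥ p.
By the pumping lemma, s = xyz for some x, y, z with |xy| ≤ p, |y| ≥ 1, and xy^i z ∈ L for every i ≥ 0.
Since |xy| ≤ p and the first p symbols of s are all a's, y = a^k for some k with 1 ≤ k ≤ p.
For every i ≥ 0, xy^i z = a^(p + (i − 1)k) b^(p + p!).

Because 1 ≤ k ≤ p, k divides p!. Let t = p!/k (a positive integer) and take i = t + 1.
Then the number of a's is p + tk = p + p!, which equals the number of b's.
So xy^(t+1) z = a^(p + p!) b^(p + p!) has equally many a's and b's and is NOT in L.

This contradicts the pumping lemma, which requires xy^i z ∈ L for all i ≥ 0.
Hence L = {a^n b^m : n ≠ m, n,m ≥ 0} is not regular. ∎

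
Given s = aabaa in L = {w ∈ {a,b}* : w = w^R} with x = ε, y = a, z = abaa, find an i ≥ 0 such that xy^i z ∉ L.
i = 2

xy²z = ε · aa · abaa = aaabaa; aaabaa reversed is aabaaa ≠ aaabaa, so it is not a palindrome and is not in L.
(Other choices also work, e.g. i = 0, 3; only i = 1 is guaranteed to stay in L since xy¹z = s.)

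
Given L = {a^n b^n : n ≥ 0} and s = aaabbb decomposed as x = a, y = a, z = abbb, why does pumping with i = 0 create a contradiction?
xy⁰z = aabbb ∉ L

Pumping with i = 0 replaces y = a by y⁰ = ε:
- Original: s = xyz = aaabbb; aaabbb = a^3 b^3 has equal counts (3 = 3), so it is in L
- Pumped: xy⁰z = a · ε · abbb = aabbb
- aabbb has 2 a's and 3 b's; 2 ≠ 3, so it is not in L

The pumping lemma would require xy⁰z ∈ L, so this decomposition yields a contradiction.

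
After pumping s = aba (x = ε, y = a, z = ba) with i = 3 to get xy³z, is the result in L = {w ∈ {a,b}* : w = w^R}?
No

xy³z = ε · aaa · ba = aaaba.
aaaba reversed is abaaa ≠ aaaba, so it is not a palindrome and is not in L.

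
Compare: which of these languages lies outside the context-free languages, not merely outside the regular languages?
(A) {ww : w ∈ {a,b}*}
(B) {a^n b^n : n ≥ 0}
(A) {ww : w ∈ {a,b}*}

(A) {ww : w ∈ {a,b}*} requires the CFL pumping lemma.

- {a^n b^n : n ≥ 0} is context-free (but not regular)
  • Can be shown non-regular with the regular pumping lemma
  • After pumping, the number of a's and b's become unequal

- {ww : w ∈ {a,b}*} is NOT context-free
  • Requires the CFL pumping lemma to prove
  • Cannot verify equality of two arbitrary substrings

The CFL pumping lemma is "stronger" in that it can prove non-membership
in the larger class of context-free languages.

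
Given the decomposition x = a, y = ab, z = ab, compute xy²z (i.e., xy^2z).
aababab

Given x = 'a', y = 'ab', z = 'ab' and i = 2:

xy^2z = x + y·y·...·y (2 times) + z
       = 'a' + 'ab'^2 + 'ab'
       = 'a' + 'abab' + 'ab'
       = 'aababab'

The pumped string is 'aababab' with length 7.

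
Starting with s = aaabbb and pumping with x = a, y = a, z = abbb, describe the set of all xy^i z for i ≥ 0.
{xy^i z : i ≥ 0} = {a^(2+i) b^3 : i ≥ 0} = {aabbb, aaabbb, aaaabbb, ...}

With x = a, y = a, z = abbb: Starting with aaabbb and pumping the second 'a', we get strings with 2+i a's followed by 3 b's for i = 0, 1, 2, ...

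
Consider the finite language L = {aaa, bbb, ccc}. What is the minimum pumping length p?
p = 4

For a finite language L, the pumping lemma holds vacuously if p > max|s| for s ∈ L.

The longest string in L = {aaa, bbb, ccc} has length 3.
If p = 4, then no string s ∈ L has |s| ≥ p, so the condition is vacuously true.

The minimum pumping length is p = 4.

Why no smaller p works: for any p ≤ 3, the longest string s ∈ L has |s| = 3 ≥ p, so it would
have to be pumpable; but pumping up (i = 2, 3, ...) produces ever longer strings, which cannot all lie in the
finite language L. So the pumping property fails for every p ≤ 3.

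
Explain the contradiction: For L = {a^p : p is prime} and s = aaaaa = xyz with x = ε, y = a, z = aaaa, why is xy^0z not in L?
xy⁰z = aaaa ∉ L

Pumping with i = 0 replaces y = a by y⁰ = ε:
- Original: s = xyz = aaaaa; aaaaa has length 5, which is prime, so it is in L
- Pumped: xy⁰z = ε · ε · aaaa = aaaa
- aaaa has length 4 = 2 × 2, which is not prime, so it is not in L

The pumping lemma would require xy⁰z ∈ L, so this decomposition yields a contradiction.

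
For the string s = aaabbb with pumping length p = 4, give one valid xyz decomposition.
x = 'aa', y = 'ab', z = 'bb'

For s = aaabbb and p = 4, one valid decomposition is:
- x = 'aa' (length 2)
- y = 'ab' (length 2)
- z = 'bb' (length 2)

Verification:
- xyz = 'aa' + 'ab' + 'bb' = aaabbb ✓
- |xy| = 4 ≤ 4 ✓
- |y| = 2 > 0 ✓

All pumping lemma constraints are satisfied.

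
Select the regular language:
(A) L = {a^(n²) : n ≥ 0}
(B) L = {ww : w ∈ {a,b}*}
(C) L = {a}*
(C) {a}*

(C) L = {a}* is regular.

This can be recognized by a finite automaton (DFA/NFA).
Regular expressions like {a}* define regular languages.

The other choices are not regular:
- {ww : w ∈ {a,b}*}: After pumping, the two halves no longer match
- {a^(n²) : n ≥ 0}: After pumping, length is no longer a perfect square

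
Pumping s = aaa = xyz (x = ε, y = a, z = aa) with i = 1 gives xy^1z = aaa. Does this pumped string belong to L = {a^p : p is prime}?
Yes

xy¹z = ε · a · aa = aaa.
aaa has length 3, which is prime, so it is in L.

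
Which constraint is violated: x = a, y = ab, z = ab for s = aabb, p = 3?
Violated: xyz = s

The decomposition x = a, y = ab, z = ab for s = aabb with p = 3
violates the constraint: xyz = s

xyz = 'a' + 'ab' + 'ab' = 'aabab' ≠ 'aabb' = s. The decomposition doesn't reconstruct s.

Pumping lemma constraints:
1. xyz = s (decomposition is valid)
2. |xy| ≤ p
3. |y| > 0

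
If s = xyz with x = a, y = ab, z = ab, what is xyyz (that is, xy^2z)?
aababab

Given x = 'a', y = 'ab', z = 'ab' and i = 2:

xy^2z = x + y·y·...·y (2 times) + z
       = 'a' + 'ab'^2 + 'ab'
       = 'a' + 'abab' + 'ab'
       = 'aababab'

The pumped string is 'aababab' with length 7.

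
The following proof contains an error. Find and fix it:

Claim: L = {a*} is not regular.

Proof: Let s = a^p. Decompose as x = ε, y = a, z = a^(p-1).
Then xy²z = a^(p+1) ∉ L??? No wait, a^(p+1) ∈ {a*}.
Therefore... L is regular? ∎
Error: The proof attempts to show a*  is not regular, but a* IS regular!

Correction: a* is a regular language (recognized by a simple DFA with one accepting state and self-loop on 'a'). The pumping lemma can only prove non-regularity, not regularity. For regular languages, pumping always works.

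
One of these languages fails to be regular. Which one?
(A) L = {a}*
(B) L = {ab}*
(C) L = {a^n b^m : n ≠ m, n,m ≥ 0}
(C) {a^n b^m : n ≠ m, n,m ≥ 0}

(C) L = {a^n b^m : n ≠ m, n,m ≥ 0} is NOT regular.

The pumping lemma can be used to prove this:
After pumping a's, we can make n = m

The other languages are regular because they can be recognized by finite automata.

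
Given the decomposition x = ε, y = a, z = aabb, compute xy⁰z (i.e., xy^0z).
aabb

Given x = '', y = 'a', z = 'aabb' and i = 0:

xy^0z = x + y·y·...·y (0 times) + z
       = '' + 'a'^0 + 'aabb'
       = '' + '' + 'aabb'
       = 'aabb'

The pumped string is 'aabb' with length 4.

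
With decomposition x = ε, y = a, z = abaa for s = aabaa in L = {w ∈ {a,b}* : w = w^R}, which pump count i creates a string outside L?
i = 2

xy²z = ε · aa · abaa = aaabaa; aaabaa reversed is aabaaa ≠ aaabaa, so it is not a palindrome and is not in L.
(Other choices also work, e.g. i = 0, 3; only i = 1 is guaranteed to stay in L since xy¹z = s.)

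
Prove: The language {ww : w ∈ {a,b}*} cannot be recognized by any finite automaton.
Assume for contradiction that L is regular, and let p ≥ 1 be the pumping length given by the pumping lemma.
Choose s = a^p b a^p b. Then s ∈ L (take w = a^p b) and |s| = 2p + 2 ≥ p.
By the pumping lemma, s = xyz for some x, y, z with |xy| ≤ p, |y| ≥ 1, and xy^i z ∈ L for every i ≥ 0.
Since |xy| ≤ p and the first p symbols of s are all a's, y = a^k for some k with 1 ≤ k ≤ p.

Take i = 2: t = xy²z = a^(p + k) b a^p b.
Suppose t = uu for some string u. The string t contains exactly two b's and ends in b, so u contains exactly one b and ends in b; hence u = a^j b for some j, and uu = a^j b a^j b. Comparing with t = a^(p + k) b a^p b forces j = p + k (first block) and j = p (second block), which is impossible since k ≥ 1. So t ∉ L.

This contradicts the pumping lemma, which requires xy^i z ∈ L for all i ≥ 0.
Hence L = {ww : w ∈ {a,b}*} is not regular. ∎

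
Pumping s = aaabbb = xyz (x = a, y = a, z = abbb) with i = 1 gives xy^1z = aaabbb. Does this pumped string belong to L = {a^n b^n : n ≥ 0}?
Yes

xy¹z = a · a · abbb = aaabbb.
aaabbb = a^3 b^3 has equal counts (3 = 3), so it is in L.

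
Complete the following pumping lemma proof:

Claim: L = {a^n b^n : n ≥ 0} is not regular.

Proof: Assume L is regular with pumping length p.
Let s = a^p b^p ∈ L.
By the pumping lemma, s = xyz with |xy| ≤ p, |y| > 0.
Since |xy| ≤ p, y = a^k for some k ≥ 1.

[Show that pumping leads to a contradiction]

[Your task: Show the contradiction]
Consider xy²z = a^(p+k) b^p.

Since k ≥ 1, we have p + k > p.
So xy²z has more a's than b's: (p+k) a's vs p b's.
This means xy²z ∉ L because a^n b^n requires equal counts.

This contradicts the pumping lemma which states xy²z ∈ L.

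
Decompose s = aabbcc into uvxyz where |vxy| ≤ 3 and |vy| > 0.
u='aa', v='b', x='b', y='c', z='c'

For s = aabbcc with pumping length p = 3:

One valid decomposition:
- u = 'aa'
- v = 'b'
- x = 'b'
- y = 'c'
- z = 'c'

Verification:
- uvxyz = 'aa' + 'b' + 'b' + 'c' + 'c' = aabbcc ✓
- |vxy| = |'bbc'| = 3 ≤ 3 ✓
- |vy| = |'bc'| = 2 > 0 ✓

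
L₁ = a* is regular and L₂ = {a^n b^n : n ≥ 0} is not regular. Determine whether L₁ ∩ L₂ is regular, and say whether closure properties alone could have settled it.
Yes — L₁ ∩ L₂ is regular.

A string of a* contains no b's, and the only string of {a^n b^n} with no b's is ε (n = 0). So L₁ ∩ L₂ = {ε}, a finite language, which is regular.

Note that the bare facts "L₁ regular, L₂ non-regular" do not settle the question by themselves: the closure of regular languages under ∪, ∩, complement and difference applies only when BOTH operands are regular. With a non-regular operand the result can come out regular or non-regular depending on the specific languages, so one has to work out L₁ ∩ L₂ for this particular pair, as above.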